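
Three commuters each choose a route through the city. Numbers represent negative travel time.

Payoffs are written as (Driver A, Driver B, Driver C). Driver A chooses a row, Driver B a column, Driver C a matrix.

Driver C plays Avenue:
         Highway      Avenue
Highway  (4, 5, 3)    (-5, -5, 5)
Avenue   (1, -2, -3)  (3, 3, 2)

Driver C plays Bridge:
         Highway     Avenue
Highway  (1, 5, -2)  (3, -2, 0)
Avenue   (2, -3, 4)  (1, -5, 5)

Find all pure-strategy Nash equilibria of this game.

Driver A against (Highway, Avenue): payoffs 4, 1 → best response Highway.
Driver A against (Highway, Bridge): payoffs 1, 2 → best response Avenue.
Driver A against (Avenue, Avenue): payoffs -5, 3 → best response Avenue.
Driver A against (Avenue, Bridge): payoffs 3, 1 → best response Highway.
Driver B against (Highway, Avenue): payoffs 5, -5 → best response Highway.
Driver B against (Highway, Bridge): payoffs 5, -2 → best response Highway.
Driver B against (Avenue, Avenue): payoffs -2, 3 → best response Avenue.
Driver B against (Avenue, Bridge): payoffs -3, -5 → best response Highway.
Driver C against (Highway, Highway): payoffs 3, -2 → best response Avenue.
Driver C against (Highway, Avenue): payoffs 5, 0 → best response Avenue.
Driver C against (Avenue, Highway): payoffs -3, 4 → best response Bridge.
Driver C against (Avenue, Avenue): payoffs 2, 5 → best response Bridge.
Mutual best responses: (Highway, Highway, Avenue); (Avenue, Highway, Bridge).

The pure Nash equilibria are (Highway, Highway, Avenue), (Avenue, Highway, Bridge).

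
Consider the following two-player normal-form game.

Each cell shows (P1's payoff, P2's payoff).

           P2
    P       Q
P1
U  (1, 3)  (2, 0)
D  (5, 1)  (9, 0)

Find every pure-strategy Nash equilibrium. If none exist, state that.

Check each profile: it is a Nash equilibrium iff no player can strictly gain by switching unilaterally.
(U, P): P1 can switch to D (1 → 5). Not NE.
(U, Q): P1 can switch to D (2 → 9). Not NE.
(D, P): P1 gets 5, best alternative 1; P2 gets 1, best alternative 0. No profitable deviation — NE.
(D, Q): P2 can switch to P (0 → 1). Not NE.

(D, P)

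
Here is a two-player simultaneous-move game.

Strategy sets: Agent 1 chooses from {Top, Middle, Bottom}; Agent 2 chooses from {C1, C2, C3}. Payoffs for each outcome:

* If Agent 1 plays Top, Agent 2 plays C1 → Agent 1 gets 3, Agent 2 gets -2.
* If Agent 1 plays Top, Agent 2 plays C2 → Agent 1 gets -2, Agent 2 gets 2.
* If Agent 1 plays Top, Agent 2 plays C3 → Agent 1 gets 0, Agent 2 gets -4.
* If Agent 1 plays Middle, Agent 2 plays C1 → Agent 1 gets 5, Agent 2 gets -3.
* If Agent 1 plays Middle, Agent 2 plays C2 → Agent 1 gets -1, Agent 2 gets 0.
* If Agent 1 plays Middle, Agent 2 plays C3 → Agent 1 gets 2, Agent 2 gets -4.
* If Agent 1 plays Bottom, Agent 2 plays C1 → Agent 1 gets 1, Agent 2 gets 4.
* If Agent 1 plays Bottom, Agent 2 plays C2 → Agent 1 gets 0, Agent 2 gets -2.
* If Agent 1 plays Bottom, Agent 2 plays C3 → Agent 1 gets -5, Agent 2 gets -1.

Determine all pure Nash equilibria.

none

For each strategy profile, look for a profitable unilateral deviation.
(Top, C1): Agent 1 can switch to Middle (3 → 5). Not NE.
(Top, C2): Agent 1 can switch to Middle (-2 → -1). Not NE.
(Top, C3): Agent 1 can switch to Middle (0 → 2). Not NE.
(Middle, C1): Agent 2 can switch to C2 (-3 → 0). Not NE.
(Middle, C2): Agent 1 can switch to Bottom (-1 → 0). Not NE.
(Middle, C3): Agent 2 can switch to C1 (-4 → -3). Not NE.
(Bottom, C1): Agent 1 can switch to Top (1 → 3). Not NE.
(Bottom, C2): Agent 2 can switch to C1 (-2 → 4). Not NE.
(The remaining 1 profile has a profitable deviation by the same check.)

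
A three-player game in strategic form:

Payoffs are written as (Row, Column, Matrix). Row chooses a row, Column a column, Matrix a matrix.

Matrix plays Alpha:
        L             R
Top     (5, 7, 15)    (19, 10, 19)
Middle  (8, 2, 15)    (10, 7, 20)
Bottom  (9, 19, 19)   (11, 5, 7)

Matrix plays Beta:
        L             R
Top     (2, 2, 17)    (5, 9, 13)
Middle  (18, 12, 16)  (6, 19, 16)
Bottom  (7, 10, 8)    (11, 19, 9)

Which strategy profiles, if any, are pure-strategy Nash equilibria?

(Top, L, Alpha): Row can switch to Middle (5 → 8). Not NE.
(Top, L, Beta): Row can switch to Middle (2 → 18). Not NE.
(Top, R, Alpha): Row gets 19, best alternative 11; Column gets 10, best alternative 7; Matrix gets 19, best alternative 13. No profitable deviation — NE.
(Top, R, Beta): Row can switch to Middle (5 → 6). Not NE.
(Middle, L, Alpha): Row can switch to Bottom (8 → 9). Not NE.
(Middle, L, Beta): Column can switch to R (12 → 19). Not NE.
(Middle, R, Alpha): Row can switch to Top (10 → 19). Not NE.
(Bottom, L, Alpha): Row gets 9, best alternative 8; Column gets 19, best alternative 5; Matrix gets 19, best alternative 8. No profitable deviation — NE.
(Bottom, R, Beta): Row gets 11, best alternative 6; Column gets 19, best alternative 10; Matrix gets 9, best alternative 7. No profitable deviation — NE.
(The remaining 3 profiles each have a profitable deviation by the same check.)

Pure-strategy Nash equilibria: (Top, R, Alpha) and (Bottom, L, Alpha) and (Bottom, R, Beta)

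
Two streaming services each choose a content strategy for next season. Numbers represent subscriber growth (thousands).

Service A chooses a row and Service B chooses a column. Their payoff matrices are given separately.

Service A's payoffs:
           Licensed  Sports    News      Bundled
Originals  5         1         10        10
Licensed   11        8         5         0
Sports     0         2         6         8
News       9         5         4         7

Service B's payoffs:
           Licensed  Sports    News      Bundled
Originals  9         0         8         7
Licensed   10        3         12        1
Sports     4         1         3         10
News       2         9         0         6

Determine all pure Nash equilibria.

This game has no pure Nash equilibrium.

For each strategy profile, look for a profitable unilateral deviation.
(Originals, Licensed): Service A can switch to Licensed (5 → 11). Not NE.
(Originals, Sports): Service A can switch to Licensed (1 → 8). Not NE.
(Originals, News): Service B can switch to Licensed (8 → 9). Not NE.
(Originals, Bundled): Service B can switch to Licensed (7 → 9). Not NE.
(Licensed, Licensed): Service B can switch to News (10 → 12). Not NE.
(Licensed, Sports): Service B can switch to Licensed (3 → 10). Not NE.
(Licensed, News): Service A can switch to Originals (5 → 10). Not NE.
(Licensed, Bundled): Service A can switch to Originals (0 → 10). Not NE.
(Sports, Licensed): Service A can switch to Originals (0 → 5). Not NE.
(Sports, Sports): Service A can switch to Licensed (2 → 8). Not NE.
(Sports, News): Service A can switch to Originals (6 → 10). Not NE.
(Sports, Bundled): Service A can switch to Originals (8 → 10). Not NE.
(The remaining 4 profiles each have a profitable deviation by the same check.)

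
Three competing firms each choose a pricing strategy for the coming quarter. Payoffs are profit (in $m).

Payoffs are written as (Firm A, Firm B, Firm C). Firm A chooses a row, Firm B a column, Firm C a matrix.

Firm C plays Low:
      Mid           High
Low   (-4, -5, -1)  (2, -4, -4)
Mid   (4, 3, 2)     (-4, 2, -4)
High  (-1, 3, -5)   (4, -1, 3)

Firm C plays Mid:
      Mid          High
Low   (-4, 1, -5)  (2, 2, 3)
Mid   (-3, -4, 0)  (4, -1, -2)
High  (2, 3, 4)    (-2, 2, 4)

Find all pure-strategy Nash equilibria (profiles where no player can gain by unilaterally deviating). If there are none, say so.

(Low, Mid, Low): Firm A can switch to Mid (-4 → 4). Not NE.
(Low, Mid, Mid): Firm A can switch to Mid (-4 → -3). Not NE.
(Low, High, Low): Firm A can switch to High (2 → 4). Not NE.
(Low, High, Mid): Firm A can switch to Mid (2 → 4). Not NE.
(Mid, Mid, Low): Firm A gets 4, best alternative -1; Firm B gets 3, best alternative 2; Firm C gets 2, best alternative 0. No profitable deviation — NE.
(Mid, Mid, Mid): Firm A can switch to High (-3 → 2). Not NE.
(Mid, High, Low): Firm A can switch to Low (-4 → 2). Not NE.
(Mid, High, Mid): Firm A gets 4, best alternative 2; Firm B gets -1, best alternative -4; Firm C gets -2, best alternative -4. No profitable deviation — NE.
(High, Mid, Low): Firm A can switch to Mid (-1 → 4). Not NE.
(High, Mid, Mid): Firm A gets 2, best alternative -3; Firm B gets 3, best alternative 2; Firm C gets 4, best alternative -5. No profitable deviation — NE.
(High, High, Low): Firm B can switch to Mid (-1 → 3). Not NE.
(The remaining 1 profile has a profitable deviation by the same check.)

The pure Nash equilibria are (Mid, Mid, Low) and (Mid, High, Mid) and (High, Mid, Mid).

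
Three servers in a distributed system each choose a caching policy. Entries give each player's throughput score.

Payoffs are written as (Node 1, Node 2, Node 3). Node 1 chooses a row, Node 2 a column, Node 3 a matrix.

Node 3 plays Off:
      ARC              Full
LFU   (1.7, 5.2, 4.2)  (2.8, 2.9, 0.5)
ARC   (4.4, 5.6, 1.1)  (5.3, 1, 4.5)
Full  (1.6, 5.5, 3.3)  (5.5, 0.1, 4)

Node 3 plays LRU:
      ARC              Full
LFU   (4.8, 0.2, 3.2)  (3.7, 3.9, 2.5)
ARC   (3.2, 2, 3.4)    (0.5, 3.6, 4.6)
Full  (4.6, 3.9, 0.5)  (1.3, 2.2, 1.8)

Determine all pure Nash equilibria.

The unique pure-strategy Nash equilibrium is (LFU, Full, LRU).

Node 1 against (ARC, Off): payoffs 1.7, 4.4, 1.6 → best response ARC.
Node 1 against (ARC, LRU): payoffs 4.8, 3.2, 4.6 → best response LFU.
Node 1 against (Full, Off): payoffs 2.8, 5.3, 5.5 → best response Full.
Node 1 against (Full, LRU): payoffs 3.7, 0.5, 1.3 → best response LFU.
Node 2 against (LFU, Off): payoffs 5.2, 2.9 → best response ARC.
Node 2 against (LFU, LRU): payoffs 0.2, 3.9 → best response Full.
Node 2 against (ARC, Off): payoffs 5.6, 1 → best response ARC.
Node 2 against (ARC, LRU): payoffs 2, 3.6 → best response Full.
Node 2 against (Full, Off): payoffs 5.5, 0.1 → best response ARC.
Node 2 against (Full, LRU): payoffs 3.9, 2.2 → best response ARC.
Node 3 against (LFU, ARC): payoffs 4.2, 3.2 → best response Off.
Node 3 against (LFU, Full): payoffs 0.5, 2.5 → best response LRU.
Node 3 against (ARC, ARC): payoffs 1.1, 3.4 → best response LRU.
Node 3 against (ARC, Full): payoffs 4.5, 4.6 → best response LRU.
Node 3 against (Full, ARC): payoffs 3.3, 0.5 → best response Off.
Node 3 against (Full, Full): payoffs 4, 1.8 → best response Off.
Mutual best responses: (LFU, Full, LRU).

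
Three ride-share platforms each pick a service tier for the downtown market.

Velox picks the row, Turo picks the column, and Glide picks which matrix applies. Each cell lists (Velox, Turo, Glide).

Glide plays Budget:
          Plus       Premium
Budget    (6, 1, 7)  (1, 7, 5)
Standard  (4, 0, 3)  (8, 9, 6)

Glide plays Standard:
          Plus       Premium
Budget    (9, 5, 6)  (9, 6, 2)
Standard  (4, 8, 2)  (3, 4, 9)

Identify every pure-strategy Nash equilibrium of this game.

(Budget, Plus, Budget): Turo can switch to Premium (1 → 7). Not NE.
(Budget, Plus, Standard): Turo can switch to Premium (5 → 6). Not NE.
(Budget, Premium, Budget): Velox can switch to Standard (1 → 8). Not NE.
(Budget, Premium, Standard): Glide can switch to Budget (2 → 5). Not NE.
(Standard, Plus, Budget): Velox can switch to Budget (4 → 6). Not NE.
(Standard, Plus, Standard): Velox can switch to Budget (4 → 9). Not NE.
(Standard, Premium, Budget): Glide can switch to Standard (6 → 9). Not NE.
(Standard, Premium, Standard): Velox can switch to Budget (3 → 9). Not NE.

There is no pure-strategy Nash equilibrium.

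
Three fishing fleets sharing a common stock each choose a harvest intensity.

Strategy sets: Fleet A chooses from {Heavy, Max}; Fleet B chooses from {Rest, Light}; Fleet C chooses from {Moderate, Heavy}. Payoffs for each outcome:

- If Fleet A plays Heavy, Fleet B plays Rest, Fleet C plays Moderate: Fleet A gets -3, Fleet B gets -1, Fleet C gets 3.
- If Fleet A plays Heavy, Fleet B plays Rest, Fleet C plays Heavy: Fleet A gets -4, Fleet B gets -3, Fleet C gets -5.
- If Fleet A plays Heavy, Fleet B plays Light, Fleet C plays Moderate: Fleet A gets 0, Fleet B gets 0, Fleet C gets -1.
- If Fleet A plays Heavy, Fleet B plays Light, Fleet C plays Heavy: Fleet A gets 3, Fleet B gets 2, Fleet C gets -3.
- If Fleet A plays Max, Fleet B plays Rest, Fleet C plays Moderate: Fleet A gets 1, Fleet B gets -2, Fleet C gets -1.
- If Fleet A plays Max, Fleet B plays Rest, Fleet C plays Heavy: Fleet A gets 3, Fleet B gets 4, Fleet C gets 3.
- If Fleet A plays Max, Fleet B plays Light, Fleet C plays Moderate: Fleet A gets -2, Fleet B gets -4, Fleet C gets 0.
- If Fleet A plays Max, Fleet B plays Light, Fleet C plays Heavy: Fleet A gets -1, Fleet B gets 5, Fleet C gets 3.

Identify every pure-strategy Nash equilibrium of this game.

For each player, find the best response to each opponent profile; mutual best responses are the pure NE.
Fleet A against (Rest, Moderate): payoffs -3, 1 → best response Max.
Fleet A against (Rest, Heavy): payoffs -4, 3 → best response Max.
Fleet A against (Light, Moderate): payoffs 0, -2 → best response Heavy.
Fleet A against (Light, Heavy): payoffs 3, -1 → best response Heavy.
Fleet B against (Heavy, Moderate): payoffs -1, 0 → best response Light.
Fleet B against (Heavy, Heavy): payoffs -3, 2 → best response Light.
Fleet B against (Max, Moderate): payoffs -2, -4 → best response Rest.
Fleet B against (Max, Heavy): payoffs 4, 5 → best response Light.
Fleet C against (Heavy, Rest): payoffs 3, -5 → best response Moderate.
Fleet C against (Heavy, Light): payoffs -1, -3 → best response Moderate.
Fleet C against (Max, Rest): payoffs -1, 3 → best response Heavy.
Fleet C against (Max, Light): payoffs 0, 3 → best response Heavy.
Mutual best responses: (Heavy, Light, Moderate).

(Heavy, Light, Moderate)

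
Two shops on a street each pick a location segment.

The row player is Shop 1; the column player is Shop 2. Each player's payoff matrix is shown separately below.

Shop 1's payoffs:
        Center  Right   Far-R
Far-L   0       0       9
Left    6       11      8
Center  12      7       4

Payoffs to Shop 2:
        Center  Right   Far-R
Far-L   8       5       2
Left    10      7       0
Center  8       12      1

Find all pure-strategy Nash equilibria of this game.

(Far-L, Center): Shop 1 can switch to Left (0 → 6). Not NE.
(Far-L, Right): Shop 1 can switch to Left (0 → 11). Not NE.
(Far-L, Far-R): Shop 2 can switch to Center (2 → 8). Not NE.
(Left, Center): Shop 1 can switch to Center (6 → 12). Not NE.
(Left, Right): Shop 2 can switch to Center (7 → 10). Not NE.
(Left, Far-R): Shop 1 can switch to Far-L (8 → 9). Not NE.
(Center, Center): Shop 2 can switch to Right (8 → 12). Not NE.
(Center, Right): Shop 1 can switch to Left (7 → 11). Not NE.
(Center, Far-R): Shop 1 can switch to Far-L (4 → 9). Not NE.

There is no pure-strategy Nash equilibrium.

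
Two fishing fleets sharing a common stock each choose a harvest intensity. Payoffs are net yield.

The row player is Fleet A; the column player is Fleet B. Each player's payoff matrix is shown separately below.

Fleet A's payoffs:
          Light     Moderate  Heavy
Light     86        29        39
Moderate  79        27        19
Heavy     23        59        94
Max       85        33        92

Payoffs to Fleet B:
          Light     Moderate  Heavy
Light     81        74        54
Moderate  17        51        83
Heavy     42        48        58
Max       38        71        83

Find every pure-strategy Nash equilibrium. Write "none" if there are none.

(Light, Light): Fleet A gets 86, best alternative 85; Fleet B gets 81, best alternative 74. No profitable deviation — NE.
(Light, Moderate): Fleet A can switch to Heavy (29 → 59). Not NE.
(Light, Heavy): Fleet A can switch to Heavy (39 → 94). Not NE.
(Moderate, Light): Fleet A can switch to Light (79 → 86). Not NE.
(Moderate, Moderate): Fleet A can switch to Light (27 → 29). Not NE.
(Moderate, Heavy): Fleet A can switch to Light (19 → 39). Not NE.
(Heavy, Light): Fleet A can switch to Light (23 → 86). Not NE.
(Heavy, Moderate): Fleet B can switch to Heavy (48 → 58). Not NE.
(Heavy, Heavy): Fleet A gets 94, best alternative 92; Fleet B gets 58, best alternative 48. No profitable deviation — NE.
(Max, Light): Fleet A can switch to Light (85 → 86). Not NE.
(Max, Moderate): Fleet A can switch to Heavy (33 → 59). Not NE.
(Max, Heavy): Fleet A can switch to Heavy (92 → 94). Not NE.

(Light, Light); (Heavy, Heavy)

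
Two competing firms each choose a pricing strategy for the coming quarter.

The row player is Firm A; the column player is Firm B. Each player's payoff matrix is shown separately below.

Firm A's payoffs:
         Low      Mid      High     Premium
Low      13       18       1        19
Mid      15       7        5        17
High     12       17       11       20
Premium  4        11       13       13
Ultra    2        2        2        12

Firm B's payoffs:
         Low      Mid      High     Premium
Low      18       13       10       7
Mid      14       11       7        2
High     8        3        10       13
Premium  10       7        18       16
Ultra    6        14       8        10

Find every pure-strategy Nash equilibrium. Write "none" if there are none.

Firm A against Low: payoffs 13, 15, 12, 4, 2 → best response Mid.
Firm A against Mid: payoffs 18, 7, 17, 11, 2 → best response Low.
Firm A against High: payoffs 1, 5, 11, 13, 2 → best response Premium.
Firm A against Premium: payoffs 19, 17, 20, 13, 12 → best response High.
Firm B against Low: payoffs 18, 13, 10, 7 → best response Low.
Firm B against Mid: payoffs 14, 11, 7, 2 → best response Low.
Firm B against High: payoffs 8, 3, 10, 13 → best response Premium.
Firm B against Premium: payoffs 10, 7, 18, 16 → best response High.
Firm B against Ultra: payoffs 6, 14, 8, 10 → best response Mid.
Mutual best responses: (Mid, Low); (High, Premium); (Premium, High).

(Mid, Low); (High, Premium); (Premium, High)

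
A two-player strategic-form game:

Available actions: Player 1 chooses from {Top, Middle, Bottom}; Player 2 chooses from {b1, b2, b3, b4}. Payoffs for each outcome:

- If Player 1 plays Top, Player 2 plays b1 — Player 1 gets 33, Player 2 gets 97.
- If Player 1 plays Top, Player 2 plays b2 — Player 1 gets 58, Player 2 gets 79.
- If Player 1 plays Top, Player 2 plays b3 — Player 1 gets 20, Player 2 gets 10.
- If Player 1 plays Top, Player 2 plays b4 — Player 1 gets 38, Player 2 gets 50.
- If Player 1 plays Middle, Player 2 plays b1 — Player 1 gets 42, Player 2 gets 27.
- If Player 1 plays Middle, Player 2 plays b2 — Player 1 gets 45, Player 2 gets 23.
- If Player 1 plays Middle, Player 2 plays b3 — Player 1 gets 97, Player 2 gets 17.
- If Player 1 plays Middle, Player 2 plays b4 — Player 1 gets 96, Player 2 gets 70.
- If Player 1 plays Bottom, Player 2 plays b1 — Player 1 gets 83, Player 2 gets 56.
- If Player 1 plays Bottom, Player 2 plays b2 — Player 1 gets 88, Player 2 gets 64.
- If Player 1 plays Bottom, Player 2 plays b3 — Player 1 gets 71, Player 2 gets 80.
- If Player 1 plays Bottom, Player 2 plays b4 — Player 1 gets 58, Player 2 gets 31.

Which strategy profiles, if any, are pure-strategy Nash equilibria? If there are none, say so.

For each player, find the best response to each opponent profile; mutual best responses are the pure NE.
Player 1 against b1: payoffs 33, 42, 83 → best response Bottom.
Player 1 against b2: payoffs 58, 45, 88 → best response Bottom.
Player 1 against b3: payoffs 20, 97, 71 → best response Middle.
Player 1 against b4: payoffs 38, 96, 58 → best response Middle.
Player 2 against Top: payoffs 97, 79, 10, 50 → best response b1.
Player 2 against Middle: payoffs 27, 23, 17, 70 → best response b4.
Player 2 against Bottom: payoffs 56, 64, 80, 31 → best response b3.
Mutual best responses: (Middle, b4).

Pure NE: (Middle, b4)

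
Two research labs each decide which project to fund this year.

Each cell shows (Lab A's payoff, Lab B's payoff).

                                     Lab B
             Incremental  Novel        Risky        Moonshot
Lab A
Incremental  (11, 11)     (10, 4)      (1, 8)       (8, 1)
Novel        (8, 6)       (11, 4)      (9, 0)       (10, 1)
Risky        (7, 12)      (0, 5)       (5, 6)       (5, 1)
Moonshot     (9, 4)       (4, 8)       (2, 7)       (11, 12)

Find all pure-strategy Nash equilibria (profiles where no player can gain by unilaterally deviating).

For each player, find the best response to each opponent profile; mutual best responses are the pure NE.
Lab A against Incremental: payoffs 11, 8, 7, 9 → best response Incremental.
Lab A against Novel: payoffs 10, 11, 0, 4 → best response Novel.
Lab A against Risky: payoffs 1, 9, 5, 2 → best response Novel.
Lab A against Moonshot: payoffs 8, 10, 5, 11 → best response Moonshot.
Lab B against Incremental: payoffs 11, 4, 8, 1 → best response Incremental.
Lab B against Novel: payoffs 6, 4, 0, 1 → best response Incremental.
Lab B against Risky: payoffs 12, 5, 6, 1 → best response Incremental.
Lab B against Moonshot: payoffs 4, 8, 7, 12 → best response Moonshot.
Mutual best responses: (Incremental, Incremental); (Moonshot, Moonshot).

The pure Nash equilibria are (Incremental, Incremental); (Moonshot, Moonshot).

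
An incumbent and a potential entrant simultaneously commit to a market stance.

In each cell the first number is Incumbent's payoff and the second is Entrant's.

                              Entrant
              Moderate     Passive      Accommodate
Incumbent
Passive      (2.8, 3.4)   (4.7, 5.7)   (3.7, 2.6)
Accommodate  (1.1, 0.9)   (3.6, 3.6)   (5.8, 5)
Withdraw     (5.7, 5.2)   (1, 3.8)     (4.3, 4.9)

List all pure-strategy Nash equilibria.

(Passive, Passive); (Accommodate, Accommodate); (Withdraw, Moderate)

Incumbent against Moderate: payoffs 2.8, 1.1, 5.7 → best response Withdraw.
Incumbent against Passive: payoffs 4.7, 3.6, 1 → best response Passive.
Incumbent against Accommodate: payoffs 3.7, 5.8, 4.3 → best response Accommodate.
Entrant against Passive: payoffs 3.4, 5.7, 2.6 → best response Passive.
Entrant against Accommodate: payoffs 0.9, 3.6, 5 → best response Accommodate.
Entrant against Withdraw: payoffs 5.2, 3.8, 4.9 → best response Moderate.
Mutual best responses: (Passive, Passive); (Accommodate, Accommodate); (Withdraw, Moderate).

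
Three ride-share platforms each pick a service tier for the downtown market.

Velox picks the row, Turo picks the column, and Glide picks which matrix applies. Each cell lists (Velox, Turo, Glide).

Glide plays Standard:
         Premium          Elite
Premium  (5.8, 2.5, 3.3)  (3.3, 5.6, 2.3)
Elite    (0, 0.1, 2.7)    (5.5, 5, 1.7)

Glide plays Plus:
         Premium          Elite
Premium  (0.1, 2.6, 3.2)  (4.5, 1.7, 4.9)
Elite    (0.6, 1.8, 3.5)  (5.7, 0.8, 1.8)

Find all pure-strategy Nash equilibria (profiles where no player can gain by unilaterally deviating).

Velox against (Premium, Standard): payoffs 5.8, 0 → best response Premium.
Velox against (Premium, Plus): payoffs 0.1, 0.6 → best response Elite.
Velox against (Elite, Standard): payoffs 3.3, 5.5 → best response Elite.
Velox against (Elite, Plus): payoffs 4.5, 5.7 → best response Elite.
Turo against (Premium, Standard): payoffs 2.5, 5.6 → best response Elite.
Turo against (Premium, Plus): payoffs 2.6, 1.7 → best response Premium.
Turo against (Elite, Standard): payoffs 0.1, 5 → best response Elite.
Turo against (Elite, Plus): payoffs 1.8, 0.8 → best response Premium.
Glide against (Premium, Premium): payoffs 3.3, 3.2 → best response Standard.
Glide against (Premium, Elite): payoffs 2.3, 4.9 → best response Plus.
Glide against (Elite, Premium): payoffs 2.7, 3.5 → best response Plus.
Glide against (Elite, Elite): payoffs 1.7, 1.8 → best response Plus.
Mutual best responses: (Elite, Premium, Plus).

The unique pure-strategy Nash equilibrium is (Elite, Premium, Plus).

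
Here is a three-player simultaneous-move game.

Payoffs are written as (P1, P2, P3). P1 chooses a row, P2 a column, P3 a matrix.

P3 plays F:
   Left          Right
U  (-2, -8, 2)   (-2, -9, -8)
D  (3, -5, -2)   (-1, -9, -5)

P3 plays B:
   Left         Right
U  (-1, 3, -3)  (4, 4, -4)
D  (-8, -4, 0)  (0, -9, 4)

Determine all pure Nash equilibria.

The unique pure-strategy Nash equilibrium is (U, Right, B).

P1 against (Left, F): payoffs -2, 3 → best response D.
P1 against (Left, B): payoffs -1, -8 → best response U.
P1 against (Right, F): payoffs -2, -1 → best response D.
P1 against (Right, B): payoffs 4, 0 → best response U.
P2 against (U, F): payoffs -8, -9 → best response Left.
P2 against (U, B): payoffs 3, 4 → best response Right.
P2 against (D, F): payoffs -5, -9 → best response Left.
P2 against (D, B): payoffs -4, -9 → best response Left.
P3 against (U, Left): payoffs 2, -3 → best response F.
P3 against (U, Right): payoffs -8, -4 → best response B.
P3 against (D, Left): payoffs -2, 0 → best response B.
P3 against (D, Right): payoffs -5, 4 → best response B.
Mutual best responses: (U, Right, B).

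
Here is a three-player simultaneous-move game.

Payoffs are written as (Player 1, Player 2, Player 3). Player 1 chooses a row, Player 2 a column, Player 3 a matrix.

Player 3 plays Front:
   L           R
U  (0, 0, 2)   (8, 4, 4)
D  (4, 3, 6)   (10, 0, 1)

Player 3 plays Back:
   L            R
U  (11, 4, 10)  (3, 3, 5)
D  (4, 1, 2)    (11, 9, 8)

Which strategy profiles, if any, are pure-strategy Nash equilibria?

Mark each player's best response to every combination of opponents' strategies; a profile where every player is best-responding is a pure Nash equilibrium.
Player 1 against (L, Front): payoffs 0, 4 → best response D.
Player 1 against (L, Back): payoffs 11, 4 → best response U.
Player 1 against (R, Front): payoffs 8, 10 → best response D.
Player 1 against (R, Back): payoffs 3, 11 → best response D.
Player 2 against (U, Front): payoffs 0, 4 → best response R.
Player 2 against (U, Back): payoffs 4, 3 → best response L.
Player 2 against (D, Front): payoffs 3, 0 → best response L.
Player 2 against (D, Back): payoffs 1, 9 → best response R.
Player 3 against (U, L): payoffs 2, 10 → best response Back.
Player 3 against (U, R): payoffs 4, 5 → best response Back.
Player 3 against (D, L): payoffs 6, 2 → best response Front.
Player 3 against (D, R): payoffs 1, 8 → best response Back.
Mutual best responses: (U, L, Back); (D, L, Front); (D, R, Back).

The pure Nash equilibria are (U, L, Back), (D, L, Front), (D, R, Back).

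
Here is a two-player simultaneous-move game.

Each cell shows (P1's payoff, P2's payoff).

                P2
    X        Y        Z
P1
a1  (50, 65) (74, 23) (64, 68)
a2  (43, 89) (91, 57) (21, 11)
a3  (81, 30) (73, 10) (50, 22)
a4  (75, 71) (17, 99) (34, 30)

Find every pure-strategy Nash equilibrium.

The pure Nash equilibria are (a1, Z), (a3, X).

(a1, X): P1 can switch to a3 (50 → 81). Not NE.
(a1, Y): P1 can switch to a2 (74 → 91). Not NE.
(a1, Z): P1 gets 64, best alternative 50; P2 gets 68, best alternative 65. No profitable deviation — NE.
(a2, X): P1 can switch to a1 (43 → 50). Not NE.
(a2, Y): P2 can switch to X (57 → 89). Not NE.
(a2, Z): P1 can switch to a1 (21 → 64). Not NE.
(a3, X): P1 gets 81, best alternative 75; P2 gets 30, best alternative 22. No profitable deviation — NE.
(a3, Y): P1 can switch to a1 (73 → 74). Not NE.
(The remaining 4 profiles each have a profitable deviation by the same check.)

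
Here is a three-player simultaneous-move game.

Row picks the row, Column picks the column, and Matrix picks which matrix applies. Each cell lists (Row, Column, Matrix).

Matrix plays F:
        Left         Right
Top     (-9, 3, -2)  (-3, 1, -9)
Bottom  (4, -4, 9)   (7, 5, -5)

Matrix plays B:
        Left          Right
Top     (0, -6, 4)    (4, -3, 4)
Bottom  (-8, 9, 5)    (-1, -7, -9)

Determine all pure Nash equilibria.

Row against (Left, F): payoffs -9, 4 → best response Bottom.
Row against (Left, B): payoffs 0, -8 → best response Top.
Row against (Right, F): payoffs -3, 7 → best response Bottom.
Row against (Right, B): payoffs 4, -1 → best response Top.
Column against (Top, F): payoffs 3, 1 → best response Left.
Column against (Top, B): payoffs -6, -3 → best response Right.
Column against (Bottom, F): payoffs -4, 5 → best response Right.
Column against (Bottom, B): payoffs 9, -7 → best response Left.
Matrix against (Top, Left): payoffs -2, 4 → best response B.
Matrix against (Top, Right): payoffs -9, 4 → best response B.
Matrix against (Bottom, Left): payoffs 9, 5 → best response F.
Matrix against (Bottom, Right): payoffs -5, -9 → best response F.
Mutual best responses: (Top, Right, B); (Bottom, Right, F).

(Top, Right, B); (Bottom, Right, F)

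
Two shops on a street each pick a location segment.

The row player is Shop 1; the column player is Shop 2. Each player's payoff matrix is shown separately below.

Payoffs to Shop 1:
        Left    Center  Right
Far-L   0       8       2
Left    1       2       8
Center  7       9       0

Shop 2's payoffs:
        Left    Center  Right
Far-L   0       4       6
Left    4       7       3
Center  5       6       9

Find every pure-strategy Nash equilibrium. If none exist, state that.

For each player, find the best response to each opponent profile; mutual best responses are the pure NE.
Shop 1 against Left: payoffs 0, 1, 7 → best response Center.
Shop 1 against Center: payoffs 8, 2, 9 → best response Center.
Shop 1 against Right: payoffs 2, 8, 0 → best response Left.
Shop 2 against Far-L: payoffs 0, 4, 6 → best response Right.
Shop 2 against Left: payoffs 4, 7, 3 → best response Center.
Shop 2 against Center: payoffs 5, 6, 9 → best response Right.
No profile is a mutual best response for all players.

none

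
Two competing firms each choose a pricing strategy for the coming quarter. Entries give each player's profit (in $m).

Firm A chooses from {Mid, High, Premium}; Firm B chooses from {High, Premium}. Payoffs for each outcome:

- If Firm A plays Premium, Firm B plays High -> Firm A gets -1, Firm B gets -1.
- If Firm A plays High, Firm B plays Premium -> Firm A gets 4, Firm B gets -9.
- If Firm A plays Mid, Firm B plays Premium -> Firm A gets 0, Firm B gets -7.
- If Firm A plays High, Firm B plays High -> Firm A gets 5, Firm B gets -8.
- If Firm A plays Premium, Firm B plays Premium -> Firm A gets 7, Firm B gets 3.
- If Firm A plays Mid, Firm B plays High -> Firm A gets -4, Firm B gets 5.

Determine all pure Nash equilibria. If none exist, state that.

Pure-strategy Nash equilibria: (High, High) and (Premium, Premium)

Mark each player's best response to every combination of opponents' strategies; a profile where every player is best-responding is a pure Nash equilibrium.
Firm A against High: payoffs -4, 5, -1 → best response High.
Firm A against Premium: payoffs 0, 4, 7 → best response Premium.
Firm B against Mid: payoffs 5, -7 → best response High.
Firm B against High: payoffs -8, -9 → best response High.
Firm B against Premium: payoffs -1, 3 → best response Premium.
Mutual best responses: (High, High); (Premium, Premium).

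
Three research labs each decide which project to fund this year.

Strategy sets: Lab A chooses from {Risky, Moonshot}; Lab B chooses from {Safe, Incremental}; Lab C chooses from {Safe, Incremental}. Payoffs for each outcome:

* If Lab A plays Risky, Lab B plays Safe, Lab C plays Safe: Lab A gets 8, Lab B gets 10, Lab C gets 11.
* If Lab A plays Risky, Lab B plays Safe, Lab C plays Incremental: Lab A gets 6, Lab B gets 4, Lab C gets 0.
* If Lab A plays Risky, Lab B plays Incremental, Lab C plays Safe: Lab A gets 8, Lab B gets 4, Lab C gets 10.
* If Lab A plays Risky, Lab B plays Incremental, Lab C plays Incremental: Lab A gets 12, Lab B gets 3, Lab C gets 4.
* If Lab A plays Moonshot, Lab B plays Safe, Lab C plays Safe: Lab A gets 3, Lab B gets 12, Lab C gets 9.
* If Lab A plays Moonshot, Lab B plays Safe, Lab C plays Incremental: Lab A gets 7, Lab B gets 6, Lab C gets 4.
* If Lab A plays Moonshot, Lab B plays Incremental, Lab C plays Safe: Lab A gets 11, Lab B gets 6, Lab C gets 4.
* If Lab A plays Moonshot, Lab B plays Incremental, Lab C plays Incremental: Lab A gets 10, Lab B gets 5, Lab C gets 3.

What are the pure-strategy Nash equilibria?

Mark each player's best response to every combination of opponents' strategies; a profile where every player is best-responding is a pure Nash equilibrium.
Lab A against (Safe, Safe): payoffs 8, 3 → best response Risky.
Lab A against (Safe, Incremental): payoffs 6, 7 → best response Moonshot.
Lab A against (Incremental, Safe): payoffs 8, 11 → best response Moonshot.
Lab A against (Incremental, Incremental): payoffs 12, 10 → best response Risky.
Lab B against (Risky, Safe): payoffs 10, 4 → best response Safe.
Lab B against (Risky, Incremental): payoffs 4, 3 → best response Safe.
Lab B against (Moonshot, Safe): payoffs 12, 6 → best response Safe.
Lab B against (Moonshot, Incremental): payoffs 6, 5 → best response Safe.
Lab C against (Risky, Safe): payoffs 11, 0 → best response Safe.
Lab C against (Risky, Incremental): payoffs 10, 4 → best response Safe.
Lab C against (Moonshot, Safe): payoffs 9, 4 → best response Safe.
Lab C against (Moonshot, Incremental): payoffs 4, 3 → best response Safe.
Mutual best responses: (Risky, Safe, Safe).

(Risky, Safe, Safe)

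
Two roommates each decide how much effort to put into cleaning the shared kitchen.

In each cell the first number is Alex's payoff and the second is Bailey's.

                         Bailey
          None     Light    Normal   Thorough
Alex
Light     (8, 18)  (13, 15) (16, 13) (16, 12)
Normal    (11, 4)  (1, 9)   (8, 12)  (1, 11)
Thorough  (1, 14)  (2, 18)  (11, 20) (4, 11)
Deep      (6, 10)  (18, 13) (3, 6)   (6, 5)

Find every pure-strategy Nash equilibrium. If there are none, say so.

Check each profile: it is a Nash equilibrium iff no player can strictly gain by switching unilaterally.
(Light, None): Alex can switch to Normal (8 → 11). Not NE.
(Light, Light): Alex can switch to Deep (13 → 18). Not NE.
(Light, Normal): Bailey can switch to None (13 → 18). Not NE.
(Light, Thorough): Bailey can switch to None (12 → 18). Not NE.
(Normal, None): Bailey can switch to Light (4 → 9). Not NE.
(Normal, Light): Alex can switch to Light (1 → 13). Not NE.
(Deep, Light): Alex gets 18, best alternative 13; Bailey gets 13, best alternative 10. No profitable deviation — NE.
(The remaining 9 profiles each have a profitable deviation by the same check.)

Pure NE: (Deep, Light)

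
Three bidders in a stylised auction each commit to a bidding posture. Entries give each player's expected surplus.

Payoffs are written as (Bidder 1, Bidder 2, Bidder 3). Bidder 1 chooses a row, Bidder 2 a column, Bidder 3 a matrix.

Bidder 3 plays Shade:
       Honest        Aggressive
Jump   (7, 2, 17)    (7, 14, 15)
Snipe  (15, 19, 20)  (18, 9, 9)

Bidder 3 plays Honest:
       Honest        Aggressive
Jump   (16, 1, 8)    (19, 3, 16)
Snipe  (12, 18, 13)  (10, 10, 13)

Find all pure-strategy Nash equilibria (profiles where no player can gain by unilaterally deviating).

Pure-strategy Nash equilibria: (Jump, Aggressive, Honest) and (Snipe, Honest, Shade)

For each strategy profile, look for a profitable unilateral deviation.
(Jump, Honest, Shade): Bidder 1 can switch to Snipe (7 → 15). Not NE.
(Jump, Honest, Honest): Bidder 2 can switch to Aggressive (1 → 3). Not NE.
(Jump, Aggressive, Shade): Bidder 1 can switch to Snipe (7 → 18). Not NE.
(Jump, Aggressive, Honest): Bidder 1 gets 19, best alternative 10; Bidder 2 gets 3, best alternative 1; Bidder 3 gets 16, best alternative 15. No profitable deviation — NE.
(Snipe, Honest, Shade): Bidder 1 gets 15, best alternative 7; Bidder 2 gets 19, best alternative 9; Bidder 3 gets 20, best alternative 13. No profitable deviation — NE.
(Snipe, Honest, Honest): Bidder 1 can switch to Jump (12 → 16). Not NE.
(Snipe, Aggressive, Shade): Bidder 2 can switch to Honest (9 → 19). Not NE.
(Snipe, Aggressive, Honest): Bidder 1 can switch to Jump (10 → 19). Not NE.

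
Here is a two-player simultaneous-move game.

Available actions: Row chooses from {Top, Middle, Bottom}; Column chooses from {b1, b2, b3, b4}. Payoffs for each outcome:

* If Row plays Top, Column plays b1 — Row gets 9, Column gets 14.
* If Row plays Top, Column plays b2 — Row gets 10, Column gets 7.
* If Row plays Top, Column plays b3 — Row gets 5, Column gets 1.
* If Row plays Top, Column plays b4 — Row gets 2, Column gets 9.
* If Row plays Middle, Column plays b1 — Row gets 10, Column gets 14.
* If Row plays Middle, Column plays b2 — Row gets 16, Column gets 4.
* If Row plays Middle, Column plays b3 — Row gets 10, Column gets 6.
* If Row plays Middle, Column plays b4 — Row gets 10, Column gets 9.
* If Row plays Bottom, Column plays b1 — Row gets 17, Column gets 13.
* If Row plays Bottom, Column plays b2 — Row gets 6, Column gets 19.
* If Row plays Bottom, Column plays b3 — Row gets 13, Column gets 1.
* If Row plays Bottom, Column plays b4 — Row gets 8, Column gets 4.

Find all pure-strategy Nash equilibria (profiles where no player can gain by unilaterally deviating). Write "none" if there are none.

Mark each player's best response to every combination of opponents' strategies; a profile where every player is best-responding is a pure Nash equilibrium.
Row against b1: payoffs 9, 10, 17 → best response Bottom.
Row against b2: payoffs 10, 16, 6 → best response Middle.
Row against b3: payoffs 5, 10, 13 → best response Bottom.
Row against b4: payoffs 2, 10, 8 → best response Middle.
Column against Top: payoffs 14, 7, 1, 9 → best response b1.
Column against Middle: payoffs 14, 4, 6, 9 → best response b1.
Column against Bottom: payoffs 13, 19, 1, 4 → best response b2.
No profile is a mutual best response for all players.

This game has no pure Nash equilibrium.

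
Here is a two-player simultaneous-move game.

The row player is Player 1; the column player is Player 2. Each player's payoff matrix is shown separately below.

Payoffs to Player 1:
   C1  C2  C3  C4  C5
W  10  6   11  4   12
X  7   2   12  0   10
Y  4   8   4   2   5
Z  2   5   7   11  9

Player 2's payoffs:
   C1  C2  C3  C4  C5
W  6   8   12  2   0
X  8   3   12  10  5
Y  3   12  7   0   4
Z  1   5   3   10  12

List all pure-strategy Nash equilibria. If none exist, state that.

Pure-strategy Nash equilibria: (X, C3); (Y, C2)

(W, C1): Player 2 can switch to C2 (6 → 8). Not NE.
(W, C2): Player 1 can switch to Y (6 → 8). Not NE.
(W, C3): Player 1 can switch to X (11 → 12). Not NE.
(W, C4): Player 1 can switch to Z (4 → 11). Not NE.
(W, C5): Player 2 can switch to C1 (0 → 6). Not NE.
(X, C1): Player 1 can switch to W (7 → 10). Not NE.
(X, C3): Player 1 gets 12, best alternative 11; Player 2 gets 12, best alternative 10. No profitable deviation — NE.
(Y, C2): Player 1 gets 8, best alternative 6; Player 2 gets 12, best alternative 7. No profitable deviation — NE.
(The remaining 12 profiles each have a profitable deviation by the same check.)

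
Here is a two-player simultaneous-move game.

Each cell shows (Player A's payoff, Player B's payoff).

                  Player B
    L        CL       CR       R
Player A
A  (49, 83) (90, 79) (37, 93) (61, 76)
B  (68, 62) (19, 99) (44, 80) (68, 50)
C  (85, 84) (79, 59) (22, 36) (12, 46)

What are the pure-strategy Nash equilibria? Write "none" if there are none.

(A, L): Player A can switch to B (49 → 68). Not NE.
(A, CL): Player B can switch to L (79 → 83). Not NE.
(A, CR): Player A can switch to B (37 → 44). Not NE.
(A, R): Player A can switch to B (61 → 68). Not NE.
(B, L): Player A can switch to C (68 → 85). Not NE.
(B, CL): Player A can switch to A (19 → 90). Not NE.
(B, CR): Player B can switch to CL (80 → 99). Not NE.
(B, R): Player B can switch to L (50 → 62). Not NE.
(C, L): Player A gets 85, best alternative 68; Player B gets 84, best alternative 59. No profitable deviation — NE.
(C, CL): Player A can switch to A (79 → 90). Not NE.
(C, CR): Player A can switch to A (22 → 37). Not NE.
(The remaining 1 profile has a profitable deviation by the same check.)

(C, L)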